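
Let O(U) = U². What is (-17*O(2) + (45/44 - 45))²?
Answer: 24275329/1936 ≈ 12539.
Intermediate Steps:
(-17*O(2) + (45/44 - 45))² = (-17*2² + (45/44 - 45))² = (-17*4 + (45*(1/44) - 45))² = (-68 + (45/44 - 45))² = (-68 - 1935/44)² = (-4927/44)² = 24275329/1936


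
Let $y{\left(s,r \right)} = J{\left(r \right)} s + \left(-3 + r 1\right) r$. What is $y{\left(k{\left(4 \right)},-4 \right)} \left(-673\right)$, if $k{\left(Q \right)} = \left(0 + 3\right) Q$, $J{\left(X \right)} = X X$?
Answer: $-148060$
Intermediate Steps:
$J{\left(X \right)} = X^{2}$
$k{\left(Q \right)} = 3 Q$
$y{\left(s,r \right)} = r \left(-3 + r\right) + s r^{2}$ ($y{\left(s,r \right)} = r^{2} s + \left(-3 + r 1\right) r = s r^{2} + \left(-3 + r\right) r = s r^{2} + r \left(-3 + r\right) = r \left(-3 + r\right) + s r^{2}$)
$y{\left(k{\left(4 \right)},-4 \right)} \left(-673\right) = - 4 \left(-3 - 4 - 4 \cdot 3 \cdot 4\right) \left(-673\right) = - 4 \left(-3 - 4 - 48\right) \left(-673\right) = \left(-4\right) \left(-55\right) \left(-673\right) = 220 \left(-673\right) = -148060$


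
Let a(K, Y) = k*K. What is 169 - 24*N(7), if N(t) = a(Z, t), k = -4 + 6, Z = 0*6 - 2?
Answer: 265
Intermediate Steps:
Z = -2 (Z = 0 - 2 = -2)
k = 2
a(K, Y) = 2*K
N(t) = -4 (N(t) = 2*(-2) = -4)
169 - 24*N(7) = 169 - 24*(-4) = 169 - 1*(-96) = 169 + 96 = 265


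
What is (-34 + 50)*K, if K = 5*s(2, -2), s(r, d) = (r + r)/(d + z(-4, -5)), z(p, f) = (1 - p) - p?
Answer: 320/7 ≈ 45.714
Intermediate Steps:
z(p, f) = 1 - 2*p
s(r, d) = 2*r/(9 + d) (s(r, d) = (r + r)/(d + (1 - 2*(-4))) = (2*r)/(d + (1 + 8)) = (2*r)/(d + 9) = (2*r)/(9 + d) = 2*r/(9 + d))
K = 20/7 (K = 5*(2*2/(9 - 2)) = 5*(2*2/7) = 5*(2*2*(⅐)) = 5*(4/7) = 20/7 ≈ 2.8571)
(-34 + 50)*K = (-34 + 50)*(20/7) = 16*(20/7) = 320/7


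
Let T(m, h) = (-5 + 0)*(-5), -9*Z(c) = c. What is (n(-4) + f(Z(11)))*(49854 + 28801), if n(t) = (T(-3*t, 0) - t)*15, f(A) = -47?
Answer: 30518140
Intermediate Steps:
Z(c) = -c/9
T(m, h) = 25 (T(m, h) = -5*(-5) = 25)
n(t) = 375 - 15*t (n(t) = (25 - t)*15 = 375 - 15*t)
(n(-4) + f(Z(11)))*(49854 + 28801) = ((375 - 15*(-4)) - 47)*(49854 + 28801) = ((375 + 60) - 47)*78655 = (435 - 47)*78655 = 388*78655 = 30518140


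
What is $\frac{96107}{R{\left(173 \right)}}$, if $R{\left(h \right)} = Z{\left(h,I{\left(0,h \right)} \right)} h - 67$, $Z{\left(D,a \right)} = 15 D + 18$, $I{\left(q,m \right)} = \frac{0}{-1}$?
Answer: $\frac{96107}{451982} \approx 0.21263$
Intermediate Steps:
$I{\left(q,m \right)} = 0$ ($I{\left(q,m \right)} = 0 \left(-1\right) = 0$)
$Z{\left(D,a \right)} = 18 + 15 D$
$R{\left(h \right)} = -67 + h \left(18 + 15 h\right)$ ($R{\left(h \right)} = \left(18 + 15 h\right) h - 67 = h \left(18 + 15 h\right) - 67 = -67 + h \left(18 + 15 h\right)$)
$\frac{96107}{R{\left(173 \right)}} = \frac{96107}{-67 + 3 \cdot 173 \left(6 + 5 \cdot 173\right)} = \frac{96107}{-67 + 3 \cdot 173 \left(6 + 865\right)} = \frac{96107}{-67 + 3 \cdot 173 \cdot 871} = \frac{96107}{-67 + 452049} = \frac{96107}{451982}$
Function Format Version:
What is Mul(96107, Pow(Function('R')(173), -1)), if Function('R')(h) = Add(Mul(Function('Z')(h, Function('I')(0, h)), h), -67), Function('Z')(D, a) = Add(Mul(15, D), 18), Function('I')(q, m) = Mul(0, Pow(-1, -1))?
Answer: Rational(96107, 451982) ≈ 0.21263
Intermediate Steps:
Function('I')(q, m) = 0 (Function('I')(q, m) = Mul(0, -1) = 0)
Function('Z')(D, a) = Add(18, Mul(15, D))
Function('R')(h) = Add(-67, Mul(h, Add(18, Mul(15, h)))) (Function('R')(h) = Add(Mul(Add(18, Mul(15, h)), h), -67) = Add(Mul(h, Add(18, Mul(15, h))), -67) = Add(-67, Mul(h, Add(18, Mul(15, h)))))
Mul(96107, Pow(Function('R')(173), -1)) = Mul(96107, Pow(Add(-67, Mul(3, 173, Add(6, Mul(5, 173)))), -1)) = Mul(96107, Pow(Add(-67, Mul(3, 173, Add(6, 865))), -1)) = Mul(96107, Pow(Add(-67, Mul(3, 173, 871)), -1)) = Mul(96107, Pow(Add(-67, 452049), -1)) = Mul(96107, Pow(451982, -1)) = Mul(96107, Rational(1, 451982)) = Rational(96107, 451982)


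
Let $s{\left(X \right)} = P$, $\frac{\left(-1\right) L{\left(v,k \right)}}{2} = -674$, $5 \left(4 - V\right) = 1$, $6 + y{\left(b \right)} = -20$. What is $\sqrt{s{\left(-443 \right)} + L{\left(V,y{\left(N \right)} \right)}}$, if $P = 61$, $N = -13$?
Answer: $\sqrt{1409} \approx 37.537$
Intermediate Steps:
$y{\left(b \right)} = -26$ ($y{\left(b \right)} = -6 - 20 = -26$)
$V = \frac{19}{5}$ ($V = 4 - \frac{1}{5} = \frac{19}{5} \approx 3.8$)
$L{\left(v,k \right)} = 1348$ ($L{\left(v,k \right)} = \left(-2\right) \left(-674\right) = 1348$)
$s{\left(X \right)} = 61$
$\sqrt{s{\left(-443 \right)} + L{\left(V,y{\left(N \right)} \right)}} = \sqrt{61 + 1348} = \sqrt{1409}$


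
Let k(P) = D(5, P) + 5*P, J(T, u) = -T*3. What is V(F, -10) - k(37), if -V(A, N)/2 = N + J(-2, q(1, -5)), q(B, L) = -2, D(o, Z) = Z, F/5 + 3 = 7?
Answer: -214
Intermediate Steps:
F = 20 (F = -15 + 5*7 = -15 + 35 = 20)
J(T, u) = -3*T
k(P) = 6*P (k(P) = P + 5*P = 6*P)
V(A, N) = -12 - 2*N (V(A, N) = -2*(N - 3*(-2)) = -2*(N + 6) = -2*(6 + N) = -12 - 2*N)
V(F, -10) - k(37) = (-12 - 2*(-10)) - 6*37 = (-12 + 20) - 1*222 = 8 - 222 = -214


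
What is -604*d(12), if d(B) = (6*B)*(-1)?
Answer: 43488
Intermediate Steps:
d(B) = -6*B
-604*d(12) = -(-3624)*12 = -604*(-72) = 43488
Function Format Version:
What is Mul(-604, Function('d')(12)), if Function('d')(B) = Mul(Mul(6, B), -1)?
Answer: 43488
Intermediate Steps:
Function('d')(B) = Mul(-6, B)
Mul(-604, Function('d')(12)) = Mul(-604, Mul(-6, 12)) = Mul(-604, -72) = 43488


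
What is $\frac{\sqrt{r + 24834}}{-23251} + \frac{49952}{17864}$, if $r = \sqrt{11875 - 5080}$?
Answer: $\frac{892}{319} - \frac{\sqrt{24834 + 3 \sqrt{755}}}{23251} \approx 2.7894$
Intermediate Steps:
$r = 3 \sqrt{755}$ ($r = \sqrt{6795} = 3 \sqrt{755} \approx 82.432$)
$\frac{\sqrt{r + 24834}}{-23251} + \frac{49952}{17864} = \frac{\sqrt{3 \sqrt{755} + 24834}}{-23251} + \frac{49952}{17864} = \sqrt{24834 + 3 \sqrt{755}} \left(- \frac{1}{23251}\right) + 49952 \cdot \frac{1}{17864} = - \frac{\sqrt{24834 + 3 \sqrt{755}}}{23251} + \frac{892}{319} = \frac{892}{319} - \frac{\sqrt{24834 + 3 \sqrt{755}}}{23251}$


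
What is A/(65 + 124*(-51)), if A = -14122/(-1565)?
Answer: -14122/9795335 ≈ -0.0014417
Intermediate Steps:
A = 14122/1565 (A = -14122*(-1/1565) = 14122/1565 ≈ 9.0236)
A/(65 + 124*(-51)) = 14122/(1565*(65 + 124*(-51))) = 14122/(1565*(65 - 6324)) = (14122/1565)/(-6259) = (14122/1565)*(-1/6259) = -14122/9795335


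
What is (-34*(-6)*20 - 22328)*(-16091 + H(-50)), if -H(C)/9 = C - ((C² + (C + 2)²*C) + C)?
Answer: 18802574968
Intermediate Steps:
H(C) = 9*C² + 9*C*(2 + C)² (H(C) = -9*(C - ((C² + (C + 2)²*C) + C)) = -9*(C - ((C² + (2 + C)²*C) + C)) = -9*(C - ((C² + C*(2 + C)²) + C)) = -9*(C - (C + C² + C*(2 + C)²)) = -9*(C + (-C - C² - C*(2 + C)²)) = -9*(-C² - C*(2 + C)²) = 9*C² + 9*C*(2 + C)²)
(-34*(-6)*20 - 22328)*(-16091 + H(-50)) = (-34*(-6)*20 - 22328)*(-16091 + 9*(-50)*(-50 + (2 - 50)²)) = (204*20 - 22328)*(-16091 + 9*(-50)*(-50 + (-48)²)) = (4080 - 22328)*(-16091 + 9*(-50)*(-50 + 2304)) = -18248*(-16091 + 9*(-50)*2254) = -18248*(-16091 - 1014300) = -18248*(-1030391) = 18802574968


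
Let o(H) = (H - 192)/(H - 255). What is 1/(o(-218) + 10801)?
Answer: 473/5109283 ≈ 9.2577e-5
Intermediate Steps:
o(H) = (-192 + H)/(-255 + H)
1/(o(-218) + 10801) = 1/((-192 - 218)/(-255 - 218) + 10801) = 1/(-410/(-473) + 10801) = 1/(-1/473*(-410) + 10801) = 1/(410/473 + 10801) = 1/(5109283/473) = 473/5109283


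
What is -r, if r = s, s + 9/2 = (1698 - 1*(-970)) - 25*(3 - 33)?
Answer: -6827/2 ≈ -3413.5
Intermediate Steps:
s = 6827/2 (s = -9/2 + ((1698 - 1*(-970)) - 25*(3 - 33)) = -9/2 + ((1698 + 970) - 25*(-30)) = -9/2 + (2668 - 1*(-750)) = -9/2 + (2668 + 750) = -9/2 + 3418 = 6827/2 ≈ 3413.5)
r = 6827/2 ≈ 3413.5
-r = -1*6827/2 = -6827/2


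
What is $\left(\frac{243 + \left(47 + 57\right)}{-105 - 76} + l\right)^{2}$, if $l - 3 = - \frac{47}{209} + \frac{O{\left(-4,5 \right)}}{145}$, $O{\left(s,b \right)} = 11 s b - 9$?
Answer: $\frac{15654493643776}{30087473892025} \approx 0.5203$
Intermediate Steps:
$O{\left(s,b \right)} = -9 + 11 b s$ ($O{\left(s,b \right)} = 11 b s - 9 = -9 + 11 b s$)
$l = \frac{36239}{30305}$ ($l = 3 + \left(- \frac{47}{209} + \frac{-9 + 11 \cdot 5 \left(-4\right)}{145}\right) = 3 + \left(\left(-47\right) \frac{1}{209} + \left(-9 - 220\right) \frac{1}{145}\right) = 3 - \frac{54676}{30305} = \frac{36239}{30305} \approx 1.1958$)
$\left(\frac{243 + \left(47 + 57\right)}{-105 - 76} + l\right)^{2} = \left(\frac{243 + \left(47 + 57\right)}{-105 - 76} + \frac{36239}{30305}\right)^{2} = \left(\frac{243 + 104}{-181} + \frac{36239}{30305}\right)^{2} = \left(347 \left(- \frac{1}{181}\right) + \frac{36239}{30305}\right)^{2} = \left(- \frac{347}{181} + \frac{36239}{30305}\right)^{2} = \left(- \frac{3956576}{5485205}\right)^{2} = \frac{15654493643776}{30087473892025}$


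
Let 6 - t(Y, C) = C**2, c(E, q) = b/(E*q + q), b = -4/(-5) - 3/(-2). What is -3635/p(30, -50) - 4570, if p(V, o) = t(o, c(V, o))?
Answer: -7460961332470/1441499471 ≈ -5175.8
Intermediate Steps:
b = 23/10 (b = -4*(-1/5) - 3*(-1/2) = 4/5 + 3/2 = 23/10 ≈ 2.3000)
c(E, q) = 23/(10*(q + E*q)) (c(E, q) = 23/(10*(E*q + q)) = 23/(10*(q + E*q)))
t(Y, C) = 6 - C**2
p(V, o) = 6 - 529/(100*o**2*(1 + V)**2) (p(V, o) = 6 - (23/(10*o*(1 + V)))**2 = 6 - 529/(100*o**2*(1 + V)**2))
-3635/p(30, -50) - 4570 = -3635/(6 - 529/100/((-50)**2*(1 + 30)**2)) - 4570 = -3635/(6 - 529/100*1/2500/31**2) - 4570 = -3635/(6 - 529/100*1/2500*1/961) - 4570 = -3635/(6 - 529/240250000) - 4570 = -3635/1441499471/240250000 - 4570 = -3635*240250000/1441499471 - 4570 = -873308750000/1441499471 - 4570 = -7460961332470/1441499471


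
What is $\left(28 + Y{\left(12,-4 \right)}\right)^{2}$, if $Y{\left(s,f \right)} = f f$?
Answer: $1936$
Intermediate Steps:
$Y{\left(s,f \right)} = f^{2}$
$\left(28 + Y{\left(12,-4 \right)}\right)^{2} = \left(28 + \left(-4\right)^{2}\right)^{2} = \left(28 + 16\right)^{2} = 44^{2} = 1936$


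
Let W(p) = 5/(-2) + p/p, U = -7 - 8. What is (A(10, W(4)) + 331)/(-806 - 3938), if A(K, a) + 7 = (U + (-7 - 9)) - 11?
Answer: -141/2372 ≈ -0.059444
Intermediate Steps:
U = -15
W(p) = -3/2 (W(p) = 5*(-½) + 1 = -5/2 + 1 = -3/2)
A(K, a) = -49 (A(K, a) = -7 + ((-15 + (-7 - 9)) - 11) = -7 + ((-15 - 16) - 11) = -7 + (-31 - 11) = -7 - 42 = -49)
(A(10, W(4)) + 331)/(-806 - 3938) = (-49 + 331)/(-806 - 3938) = 282/(-4744) = 282*(-1/4744) = -141/2372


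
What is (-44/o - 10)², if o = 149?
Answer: 2353156/22201 ≈ 105.99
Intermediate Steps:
(-44/o - 10)² = (-44/149 - 10)² = (-1534/149)² = 2353156/22201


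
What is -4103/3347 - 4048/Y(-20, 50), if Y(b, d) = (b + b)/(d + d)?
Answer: 33867537/3347 ≈ 10119.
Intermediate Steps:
Y(b, d) = b/d (Y(b, d) = (2*b)/((2*d)) = (2*b)*(1/(2*d)) = b/d)
-4103/3347 - 4048/Y(-20, 50) = -4103/3347 - 4048/((-20/50)) = -4103*1/3347 - 4048/((-20*1/50)) = -4103/3347 - 4048/(-2/5) = -4103/3347 - 4048*(-5/2) = -4103/3347 + 10120 = 33867537/3347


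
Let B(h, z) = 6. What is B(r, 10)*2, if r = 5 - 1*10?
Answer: 12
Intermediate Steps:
r = -5 (r = 5 - 10 = -5)
B(r, 10)*2 = 6*2 = 12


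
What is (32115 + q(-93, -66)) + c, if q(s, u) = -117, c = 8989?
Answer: 40987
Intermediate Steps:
(32115 + q(-93, -66)) + c = (32115 - 117) + 8989 = 31998 + 8989 = 40987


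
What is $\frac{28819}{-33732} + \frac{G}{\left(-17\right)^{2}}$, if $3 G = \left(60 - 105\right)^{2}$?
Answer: $\frac{14440409}{9748548} \approx 1.4813$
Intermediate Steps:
$G = 675$ ($G = \frac{\left(60 - 105\right)^{2}}{3} = \frac{\left(-45\right)^{2}}{3} = \frac{1}{3} \cdot 2025 = 675$)
$\frac{28819}{-33732} + \frac{G}{\left(-17\right)^{2}} = \frac{28819}{-33732} + \frac{675}{\left(-17\right)^{2}} = 28819 \left(- \frac{1}{33732}\right) + \frac{675}{289} = - \frac{28819}{33732} + 675 \cdot \frac{1}{289} = - \frac{28819}{33732} + \frac{675}{289} = \frac{14440409}{9748548}$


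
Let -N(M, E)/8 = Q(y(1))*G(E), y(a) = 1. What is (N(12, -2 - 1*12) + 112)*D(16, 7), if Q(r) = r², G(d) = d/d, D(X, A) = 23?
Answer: 2392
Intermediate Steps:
G(d) = 1
N(M, E) = -8 (N(M, E) = -8*1² = -8)
(N(12, -2 - 1*12) + 112)*D(16, 7) = (-8 + 112)*23 = 104*23 = 2392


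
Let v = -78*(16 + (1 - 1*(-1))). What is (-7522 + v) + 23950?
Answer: 15024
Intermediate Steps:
v = -1404 (v = -78*(16 + (1 + 1)) = -78*(16 + 2) = -78*18 = -1404)
(-7522 + v) + 23950 = (-7522 - 1404) + 23950 = -8926 + 23950 = 15024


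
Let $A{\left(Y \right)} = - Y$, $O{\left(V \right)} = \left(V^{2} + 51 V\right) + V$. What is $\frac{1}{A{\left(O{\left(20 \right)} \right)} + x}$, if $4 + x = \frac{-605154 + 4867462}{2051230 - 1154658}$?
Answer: $- \frac{11797}{16978785} \approx -0.00069481$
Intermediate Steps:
$O{\left(V \right)} = V^{2} + 52 V$
$x = \frac{8895}{11797}$ ($x = -4 + \frac{-605154 + 4867462}{2051230 - 1154658} = -4 + \frac{4262308}{896572} = -4 + 4262308 \cdot \frac{1}{896572} = -4 + \frac{56083}{11797} = \frac{8895}{11797} \approx 0.75401$)
$\frac{1}{A{\left(O{\left(20 \right)} \right)} + x} = \frac{1}{- 20 \left(52 + 20\right) + \frac{8895}{11797}} = \frac{1}{- 20 \cdot 72 + \frac{8895}{11797}} = \frac{1}{\left(-1\right) 1440 + \frac{8895}{11797}} = \frac{1}{-1440 + \frac{8895}{11797}} = \frac{1}{- \frac{16978785}{11797}} = - \frac{11797}{16978785}$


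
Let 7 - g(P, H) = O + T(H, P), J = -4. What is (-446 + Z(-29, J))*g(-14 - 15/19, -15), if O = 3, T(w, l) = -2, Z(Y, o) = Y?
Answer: -2850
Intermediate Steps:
g(P, H) = 6 (g(P, H) = 7 - (3 - 2) = 7 - 1*1 = 7 - 1 = 6)
(-446 + Z(-29, J))*g(-14 - 15/19, -15) = (-446 - 29)*6 = -475*6 = -2850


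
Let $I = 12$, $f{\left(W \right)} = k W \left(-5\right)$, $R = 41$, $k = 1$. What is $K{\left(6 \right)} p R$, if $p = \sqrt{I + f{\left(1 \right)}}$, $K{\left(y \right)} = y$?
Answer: $246 \sqrt{7} \approx 650.85$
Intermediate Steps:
$f{\left(W \right)} = - 5 W$ ($f{\left(W \right)} = 1 W \left(-5\right) = W \left(-5\right) = - 5 W$)
$p = \sqrt{7}$ ($p = \sqrt{12 - 5} = \sqrt{7} \approx 2.6458$)
$K{\left(6 \right)} p R = 6 \sqrt{7} \cdot 41 = 246 \sqrt{7}$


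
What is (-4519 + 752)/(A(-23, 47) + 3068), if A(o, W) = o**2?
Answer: -3767/3597 ≈ -1.0473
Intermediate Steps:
(-4519 + 752)/(A(-23, 47) + 3068) = (-4519 + 752)/((-23)**2 + 3068) = -3767/(529 + 3068) = -3767/3597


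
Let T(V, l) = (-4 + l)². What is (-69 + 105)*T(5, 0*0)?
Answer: 576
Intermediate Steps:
(-69 + 105)*T(5, 0*0) = (-69 + 105)*(-4 + 0*0)² = 36*(-4 + 0)² = 36*(-4)² = 36*16 = 576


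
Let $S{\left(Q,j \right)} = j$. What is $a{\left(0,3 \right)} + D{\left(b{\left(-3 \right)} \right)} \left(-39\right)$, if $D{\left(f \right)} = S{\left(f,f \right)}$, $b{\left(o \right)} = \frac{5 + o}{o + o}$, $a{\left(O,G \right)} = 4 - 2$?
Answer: $15$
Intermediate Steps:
$a{\left(O,G \right)} = 2$
$b{\left(o \right)} = \frac{5 + o}{2 o}$
$D{\left(f \right)} = f$
$a{\left(0,3 \right)} + D{\left(b{\left(-3 \right)} \right)} \left(-39\right) = 2 + \frac{5 - 3}{2 \left(-3\right)} \left(-39\right) = 2 + \frac{1}{2} \left(- \frac{1}{3}\right) 2 \left(-39\right) = 2 - -13 = 2 + 13 = 15$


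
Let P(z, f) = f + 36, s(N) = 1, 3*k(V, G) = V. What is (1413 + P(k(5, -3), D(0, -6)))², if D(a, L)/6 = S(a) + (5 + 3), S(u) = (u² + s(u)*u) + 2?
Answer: 2277081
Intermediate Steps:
k(V, G) = V/3
S(u) = 2 + u + u² (S(u) = (u² + 1*u) + 2 = (u² + u) + 2 = (u + u²) + 2 = 2 + u + u²)
D(a, L) = 60 + 6*a + 6*a² (D(a, L) = 6*((2 + a + a²) + (5 + 3)) = 6*((2 + a + a²) + 8) = 6*(10 + a + a²) = 60 + 6*a + 6*a²)
P(z, f) = 36 + f
(1413 + P(k(5, -3), D(0, -6)))² = (1413 + (36 + (60 + 6*0 + 6*0²)))² = (1413 + (36 + (60 + 0 + 6*0)))² = (1413 + (36 + (60 + 0 + 0)))² = (1413 + (36 + 60))² = (1413 + 96)² = 1509² = 2277081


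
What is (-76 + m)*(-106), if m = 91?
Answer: -1590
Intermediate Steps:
(-76 + m)*(-106) = (-76 + 91)*(-106) = 15*(-106) = -1590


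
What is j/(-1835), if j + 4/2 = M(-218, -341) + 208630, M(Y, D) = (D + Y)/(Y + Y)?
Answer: -90962367/800060 ≈ -113.69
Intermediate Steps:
M(Y, D) = (D + Y)/(2*Y) (M(Y, D) = (D + Y)/((2*Y)) = (D + Y)*(1/(2*Y)) = (D + Y)/(2*Y))
j = 90962367/436 (j = -2 + ((½)*(-341 - 218)/(-218) + 208630) = -2 + ((½)*(-1/218)*(-559) + 208630) = -2 + (559/436 + 208630) = -2 + 90963239/436 = 90962367/436 ≈ 2.0863e+5)
j/(-1835) = (90962367/436)/(-1835) = (90962367/436)*(-1/1835) = -90962367/800060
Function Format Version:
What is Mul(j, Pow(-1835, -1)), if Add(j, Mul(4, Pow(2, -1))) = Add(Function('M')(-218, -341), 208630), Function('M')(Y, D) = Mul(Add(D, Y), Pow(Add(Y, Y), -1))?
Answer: Rational(-90962367, 800060) ≈ -113.69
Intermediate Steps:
Function('M')(Y, D) = Mul(Rational(1, 2), Pow(Y, -1), Add(D, Y)) (Function('M')(Y, D) = Mul(Add(D, Y), Pow(Mul(2, Y), -1)) = Mul(Add(D, Y), Mul(Rational(1, 2), Pow(Y, -1))) = Mul(Rational(1, 2), Pow(Y, -1), Add(D, Y)))
j = Rational(90962367, 436) (j = Add(-2, Add(Mul(Rational(1, 2), Pow(-218, -1), Add(-341, -218)), 208630)) = Add(-2, Add(Mul(Rational(1, 2), Rational(-1, 218), -559), 208630)) = Add(-2, Add(Rational(559, 436), 208630)) = Add(-2, Rational(90963239, 436)) = Rational(90962367, 436) ≈ 2.0863e+5)
Mul(j, Pow(-1835, -1)) = Mul(Rational(90962367, 436), Pow(-1835, -1)) = Mul(Rational(90962367, 436), Rational(-1, 1835)) = Rational(-90962367, 800060)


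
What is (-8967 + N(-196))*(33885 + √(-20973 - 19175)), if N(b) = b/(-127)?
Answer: -38581901505/127 - 2277226*I*√10037/127 ≈ -3.0379e+8 - 1.7964e+6*I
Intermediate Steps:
N(b) = -b/127 (N(b) = b*(-1/127) = -b/127)
(-8967 + N(-196))*(33885 + √(-20973 - 19175)) = (-8967 - 1/127*(-196))*(33885 + √(-20973 - 19175)) = (-8967 + 196/127)*(33885 + √(-40148)) = -1138613*(33885 + 2*I*√10037)/127 = -38581901505/127 - 2277226*I*√10037/127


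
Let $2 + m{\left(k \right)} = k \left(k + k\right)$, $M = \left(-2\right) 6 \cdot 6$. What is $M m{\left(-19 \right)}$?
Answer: $-51840$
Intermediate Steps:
$M = -72$ ($M = \left(-12\right) 6 = -72$)
$m{\left(k \right)} = -2 + 2 k^{2}$ ($m{\left(k \right)} = -2 + k \left(k + k\right) = -2 + k 2 k = -2 + 2 k^{2}$)
$M m{\left(-19 \right)} = - 72 \left(-2 + 2 \left(-19\right)^{2}\right) = - 72 \left(-2 + 2 \cdot 361\right) = - 72 \left(-2 + 722\right) = \left(-72\right) 720 = -51840$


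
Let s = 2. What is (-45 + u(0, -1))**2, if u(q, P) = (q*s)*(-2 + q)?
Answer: 2025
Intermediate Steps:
u(q, P) = 2*q*(-2 + q) (u(q, P) = (q*2)*(-2 + q) = (2*q)*(-2 + q) = 2*q*(-2 + q))
(-45 + u(0, -1))**2 = (-45 + 2*0*(-2 + 0))**2 = (-45 + 2*0*(-2))**2 = (-45 + 0)**2 = (-45)**2 = 2025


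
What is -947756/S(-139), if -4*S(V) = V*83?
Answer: -3791024/11537 ≈ -328.60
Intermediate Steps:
S(V) = -83*V/4 (S(V) = -V*83/4 = -83*V/4)
-947756/S(-139) = -947756/((-83/4*(-139))) = -947756/11537/4 = -947756*4/11537 = -3791024/11537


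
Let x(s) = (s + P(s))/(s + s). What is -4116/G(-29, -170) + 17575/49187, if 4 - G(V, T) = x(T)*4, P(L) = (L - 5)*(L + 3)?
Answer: -3338389339/289170373 ≈ -11.545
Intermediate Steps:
P(L) = (-5 + L)*(3 + L)
x(s) = (-15 + s² - s)/(2*s) (x(s) = (s + (-15 + s² - 2*s))/(s + s) = (-15 + s² - s)/((2*s)) = (-15 + s² - s)*(1/(2*s)) = (-15 + s² - s)/(2*s))
G(V, T) = 4 - 2*(-15 + T² - T)/T (G(V, T) = 4 - (-15 + T² - T)/(2*T)*4 = 4 - 2*(-15 + T² - T)/T)
-4116/G(-29, -170) + 17575/49187 = -4116/(6 - 2*(-170) + 30/(-170)) + 17575/49187 = -4116/(6 + 340 + 30*(-1/170)) + 17575*(1/49187) = -4116/(6 + 340 - 3/17) + 17575/49187 = -4116/5879/17 + 17575/49187 = -4116*17/5879 + 17575/49187 = -69972/5879 + 17575/49187 = -3338389339/289170373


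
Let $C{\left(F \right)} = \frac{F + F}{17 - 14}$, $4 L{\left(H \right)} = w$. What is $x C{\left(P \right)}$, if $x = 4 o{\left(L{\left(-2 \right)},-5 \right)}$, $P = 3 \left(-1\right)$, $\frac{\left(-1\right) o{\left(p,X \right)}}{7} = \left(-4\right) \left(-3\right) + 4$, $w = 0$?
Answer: $896$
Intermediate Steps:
$L{\left(H \right)} = 0$ ($L{\left(H \right)} = \frac{1}{4} \cdot 0 = 0$)
$o{\left(p,X \right)} = -112$ ($o{\left(p,X \right)} = - 7 \left(\left(-4\right) \left(-3\right) + 4\right) = - 7 \left(12 + 4\right) = \left(-7\right) 16 = -112$)
$P = -3$
$C{\left(F \right)} = \frac{2 F}{3}$
$x = -448$ ($x = 4 \left(-112\right) = -448$)
$x C{\left(P \right)} = - 448 \cdot \frac{2}{3} \left(-3\right) = \left(-448\right) \left(-2\right) = 896$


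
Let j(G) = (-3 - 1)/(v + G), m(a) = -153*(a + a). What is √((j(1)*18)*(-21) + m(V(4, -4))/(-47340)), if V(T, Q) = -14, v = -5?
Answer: 11*I*√5403335/1315 ≈ 19.445*I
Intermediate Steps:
m(a) = -306*a
j(G) = -4/(-5 + G) (j(G) = (-3 - 1)/(-5 + G) = -4/(-5 + G))
√((j(1)*18)*(-21) + m(V(4, -4))/(-47340)) = √((-4/(-5 + 1)*18)*(-21) - 306*(-14)/(-47340)) = √((-4/(-4)*18)*(-21) + 4284*(-1/47340)) = √((-4*(-¼)*18)*(-21) - 119/1315) = √((1*18)*(-21) - 119/1315) = √(18*(-21) - 119/1315) = √(-378 - 119/1315) = √(-497189/1315) = 11*I*√5403335/1315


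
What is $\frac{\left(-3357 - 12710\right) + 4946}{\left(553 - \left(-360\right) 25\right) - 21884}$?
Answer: $\frac{1011}{1121} \approx 0.90187$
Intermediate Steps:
$\frac{\left(-3357 - 12710\right) + 4946}{\left(553 - \left(-360\right) 25\right) - 21884} = \frac{\left(-3357 - 12710\right) + 4946}{\left(553 - -9000\right) - 21884} = \frac{-16067 + 4946}{\left(553 + 9000\right) - 21884} = - \frac{11121}{9553 - 21884} = - \frac{11121}{-12331} = \left(-11121\right) \left(- \frac{1}{12331}\right) = \frac{1011}{1121}$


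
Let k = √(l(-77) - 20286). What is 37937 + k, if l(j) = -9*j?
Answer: 37937 + 3*I*√2177 ≈ 37937.0 + 139.98*I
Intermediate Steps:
k = 3*I*√2177 (k = √(-9*(-77) - 20286) = √(693 - 20286) = √(-19593) = 3*I*√2177 ≈ 139.98*I)
37937 + k = 37937 + 3*I*√2177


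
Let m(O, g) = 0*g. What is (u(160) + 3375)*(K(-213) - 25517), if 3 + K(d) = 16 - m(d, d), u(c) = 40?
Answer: -87096160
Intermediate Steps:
m(O, g) = 0
K(d) = 13 (K(d) = -3 + (16 - 1*0) = -3 + (16 + 0) = -3 + 16 = 13)
(u(160) + 3375)*(K(-213) - 25517) = (40 + 3375)*(13 - 25517) = 3415*(-25504) = -87096160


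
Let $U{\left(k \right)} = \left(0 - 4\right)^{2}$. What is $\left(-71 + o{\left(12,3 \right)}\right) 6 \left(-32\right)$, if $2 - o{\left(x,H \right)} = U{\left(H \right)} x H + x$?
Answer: $126144$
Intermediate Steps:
$U{\left(k \right)} = 16$ ($U{\left(k \right)} = \left(-4\right)^{2} = 16$)
$o{\left(x,H \right)} = 2 - x - 16 H x$ ($o{\left(x,H \right)} = 2 - \left(16 x H + x\right) = 2 - \left(16 H x + x\right) = 2 - \left(x + 16 H x\right) = 2 - x - 16 H x$)
$\left(-71 + o{\left(12,3 \right)}\right) 6 \left(-32\right) = \left(-71 - \left(10 + 576\right)\right) 6 \left(-32\right) = \left(-71 - 586\right) \left(-192\right) = \left(-657\right) \left(-192\right) = 126144$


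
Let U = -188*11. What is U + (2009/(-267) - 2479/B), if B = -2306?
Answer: -1277242597/615702 ≈ -2074.4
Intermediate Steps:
U = -2068
U + (2009/(-267) - 2479/B) = -2068 + (2009/(-267) - 2479/(-2306)) = -2068 + (2009*(-1/267) - 2479*(-1/2306)) = -2068 + (-2009/267 + 2479/2306) = -2068 - 3970861/615702 = -1277242597/615702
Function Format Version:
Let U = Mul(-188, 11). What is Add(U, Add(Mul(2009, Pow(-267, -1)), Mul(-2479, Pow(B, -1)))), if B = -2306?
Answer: Rational(-1277242597, 615702) ≈ -2074.4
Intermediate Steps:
U = -2068
Add(U, Add(Mul(2009, Pow(-267, -1)), Mul(-2479, Pow(B, -1)))) = Add(-2068, Add(Mul(2009, Pow(-267, -1)), Mul(-2479, Pow(-2306, -1)))) = Add(-2068, Add(Mul(2009, Rational(-1, 267)), Mul(-2479, Rational(-1, 2306)))) = Add(-2068, Add(Rational(-2009, 267), Rational(2479, 2306))) = Add(-2068, Rational(-3970861, 615702)) = Rational(-1277242597, 615702)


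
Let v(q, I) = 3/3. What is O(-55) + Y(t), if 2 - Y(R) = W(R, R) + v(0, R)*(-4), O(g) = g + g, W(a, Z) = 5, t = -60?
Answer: -109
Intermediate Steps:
v(q, I) = 1 (v(q, I) = 3*(1/3) = 1)
O(g) = 2*g
Y(R) = 1 (Y(R) = 2 - (5 + 1*(-4)) = 2 - (5 - 4) = 2 - 1*1 = 2 - 1 = 1)
O(-55) + Y(t) = 2*(-55) + 1 = -110 + 1 = -109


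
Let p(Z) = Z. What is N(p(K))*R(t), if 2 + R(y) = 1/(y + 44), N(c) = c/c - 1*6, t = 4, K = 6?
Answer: 475/48 ≈ 9.8958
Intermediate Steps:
N(c) = -5 (N(c) = 1 - 6 = -5)
R(y) = -2 + 1/(44 + y) (R(y) = -2 + 1/(y + 44) = -2 + 1/(44 + y))
N(p(K))*R(t) = -5*(-87 - 2*4)/(44 + 4) = -5*(-87 - 8)/48 = -5*(-95)/48 = -5*(-95/48) = 475/48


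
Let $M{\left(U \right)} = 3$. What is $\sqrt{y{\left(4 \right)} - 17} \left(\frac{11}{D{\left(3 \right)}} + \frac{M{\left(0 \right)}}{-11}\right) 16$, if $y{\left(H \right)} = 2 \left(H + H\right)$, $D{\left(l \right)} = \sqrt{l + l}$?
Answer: $\frac{8 i \left(-18 + 121 \sqrt{6}\right)}{33} \approx 67.488 i$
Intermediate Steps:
$D{\left(l \right)} = \sqrt{2} \sqrt{l}$ ($D{\left(l \right)} = \sqrt{2 l} = \sqrt{2} \sqrt{l}$)
$y{\left(H \right)} = 4 H$ ($y{\left(H \right)} = 2 \cdot 2 H = 4 H$)
$\sqrt{y{\left(4 \right)} - 17} \left(\frac{11}{D{\left(3 \right)}} + \frac{M{\left(0 \right)}}{-11}\right) 16 = \sqrt{4 \cdot 4 - 17} \left(\frac{11}{\sqrt{2} \sqrt{3}} + \frac{3}{-11}\right) 16 = \sqrt{16 - 17} \left(\frac{11}{\sqrt{6}} + 3 \left(- \frac{1}{11}\right)\right) 16 = \sqrt{-1} \left(11 \frac{\sqrt{6}}{6} - \frac{3}{11}\right) 16 = i \left(\frac{11 \sqrt{6}}{6} - \frac{3}{11}\right) 16 = i \left(- \frac{3}{11} + \frac{11 \sqrt{6}}{6}\right) 16 = 16 i \left(- \frac{3}{11} + \frac{11 \sqrt{6}}{6}\right)$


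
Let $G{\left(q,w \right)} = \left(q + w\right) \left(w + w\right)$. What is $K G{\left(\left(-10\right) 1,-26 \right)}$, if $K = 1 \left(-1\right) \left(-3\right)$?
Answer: $5616$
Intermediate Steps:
$K = 3$ ($K = \left(-1\right) \left(-3\right) = 3$)
$G{\left(q,w \right)} = 2 w \left(q + w\right)$ ($G{\left(q,w \right)} = \left(q + w\right) 2 w = 2 w \left(q + w\right)$)
$K G{\left(\left(-10\right) 1,-26 \right)} = 3 \cdot 2 \left(-26\right) \left(\left(-10\right) 1 - 26\right) = 3 \cdot 2 \left(-26\right) \left(-10 - 26\right) = 3 \cdot 2 \left(-26\right) \left(-36\right) = 3 \cdot 1872 = 5616$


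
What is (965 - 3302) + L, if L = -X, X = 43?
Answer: -2380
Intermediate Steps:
L = -43 (L = -1*43 = -43)
(965 - 3302) + L = (965 - 3302) - 43 = -2337 - 43 = -2380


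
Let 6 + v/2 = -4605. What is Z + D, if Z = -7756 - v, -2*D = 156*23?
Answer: -328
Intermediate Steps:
v = -9222 (v = -12 + 2*(-4605) = -12 - 9210 = -9222)
D = -1794 (D = -78*23 = -½*3588 = -1794)
Z = 1466 (Z = -7756 - 1*(-9222) = -7756 + 9222 = 1466)
Z + D = 1466 - 1794 = -328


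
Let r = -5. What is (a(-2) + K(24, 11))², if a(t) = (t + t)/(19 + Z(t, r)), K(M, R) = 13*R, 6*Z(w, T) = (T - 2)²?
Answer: 542191225/26569 ≈ 20407.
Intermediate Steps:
Z(w, T) = (-2 + T)²/6 (Z(w, T) = (T - 2)²/6 = (-2 + T)²/6)
a(t) = 12*t/163 (a(t) = (t + t)/(19 + (-2 - 5)²/6) = (2*t)/(19 + (⅙)*(-7)²) = (2*t)/(19 + (⅙)*49) = (2*t)/(19 + 49/6) = (2*t)/(163/6) = (2*t)*(6/163) = 12*t/163)
(a(-2) + K(24, 11))² = ((12/163)*(-2) + 13*11)² = (-24/163 + 143)² = (23285/163)² = 542191225/26569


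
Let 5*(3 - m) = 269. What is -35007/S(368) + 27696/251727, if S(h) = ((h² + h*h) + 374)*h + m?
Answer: 4592526210617/41874637595434 ≈ 0.10967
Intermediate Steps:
m = -254/5 (m = 3 - ⅕*269 = 3 - 269/5 = -254/5 ≈ -50.800)
S(h) = -254/5 + h*(374 + 2*h²) (S(h) = ((h² + h*h) + 374)*h - 254/5 = ((h² + h²) + 374)*h - 254/5 = (2*h² + 374)*h - 254/5 = (374 + 2*h²)*h - 254/5 = h*(374 + 2*h²) - 254/5 = -254/5 + h*(374 + 2*h²))
-35007/S(368) + 27696/251727 = -35007/(-254/5 + 2*368³ + 374*368) + 27696/251727 = -35007/(-254/5 + 2*49836032 + 137632) + 27696*(1/251727) = -35007/(-254/5 + 99672064 + 137632) + 9232/83909 = -35007/499048226/5 + 9232/83909 = -35007*5/499048226 + 9232/83909 = -175035/499048226 + 9232/83909 = 4592526210617/41874637595434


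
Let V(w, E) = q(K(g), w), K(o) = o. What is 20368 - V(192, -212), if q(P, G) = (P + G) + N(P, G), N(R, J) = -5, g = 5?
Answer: 20176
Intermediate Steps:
q(P, G) = -5 + G + P (q(P, G) = (P + G) - 5 = (G + P) - 5 = -5 + G + P)
V(w, E) = w (V(w, E) = -5 + w + 5 = w)
20368 - V(192, -212) = 20368 - 1*192 = 20368 - 192 = 20176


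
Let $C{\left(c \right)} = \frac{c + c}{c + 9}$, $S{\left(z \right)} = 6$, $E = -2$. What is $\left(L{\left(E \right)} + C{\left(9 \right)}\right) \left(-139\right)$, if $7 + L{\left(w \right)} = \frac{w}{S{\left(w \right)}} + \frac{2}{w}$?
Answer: $\frac{3058}{3} \approx 1019.3$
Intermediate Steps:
$L{\left(w \right)} = -7 + \frac{2}{w} + \frac{w}{6}$ ($L{\left(w \right)} = -7 + \left(\frac{w}{6} + \frac{2}{w}\right) = -7 + \left(\frac{2}{w} + \frac{w}{6}\right) = -7 + \frac{2}{w} + \frac{w}{6}$)
$C{\left(c \right)} = \frac{2 c}{9 + c}$
$\left(L{\left(E \right)} + C{\left(9 \right)}\right) \left(-139\right) = \left(\left(-7 + \frac{2}{-2} + \frac{1}{6} \left(-2\right)\right) + 2 \cdot 9 \frac{1}{9 + 9}\right) \left(-139\right) = \left(\left(-7 + 2 \left(- \frac{1}{2}\right) - \frac{1}{3}\right) + 2 \cdot 9 \cdot \frac{1}{18}\right) \left(-139\right) = \left(\left(-7 - 1 - \frac{1}{3}\right) + 2 \cdot 9 \cdot \frac{1}{18}\right) \left(-139\right) = \left(- \frac{25}{3} + 1\right) \left(-139\right) = \left(- \frac{22}{3}\right) \left(-139\right) = \frac{3058}{3}$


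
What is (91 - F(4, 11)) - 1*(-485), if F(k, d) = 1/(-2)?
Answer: 1153/2 ≈ 576.50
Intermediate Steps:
F(k, d) = -½
(91 - F(4, 11)) - 1*(-485) = (91 - 1*(-½)) - 1*(-485) = (91 + ½) + 485 = 183/2 + 485 = 1153/2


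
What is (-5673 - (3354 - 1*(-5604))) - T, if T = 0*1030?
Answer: -14631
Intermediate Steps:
T = 0
(-5673 - (3354 - 1*(-5604))) - T = (-5673 - (3354 - 1*(-5604))) - 1*0 = (-5673 - (3354 + 5604)) + 0 = (-5673 - 1*8958) + 0 = (-5673 - 8958) + 0 = -14631 + 0 = -14631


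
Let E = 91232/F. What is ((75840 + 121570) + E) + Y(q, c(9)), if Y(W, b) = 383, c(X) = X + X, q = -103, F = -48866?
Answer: 4832630753/24433 ≈ 1.9779e+5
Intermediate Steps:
c(X) = 2*X
E = -45616/24433 (E = 91232/(-48866) = 91232*(-1/48866) = -45616/24433 ≈ -1.8670)
((75840 + 121570) + E) + Y(q, c(9)) = ((75840 + 121570) - 45616/24433) + 383 = (197410 - 45616/24433) + 383 = 4823272914/24433 + 383 = 4832630753/24433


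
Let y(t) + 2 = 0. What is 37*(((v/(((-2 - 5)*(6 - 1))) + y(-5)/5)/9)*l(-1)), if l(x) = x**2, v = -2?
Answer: -148/105 ≈ -1.4095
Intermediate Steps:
y(t) = -2 (y(t) = -2 + 0 = -2)
37*(((v/(((-2 - 5)*(6 - 1))) + y(-5)/5)/9)*l(-1)) = 37*(((-2*1/((-2 - 5)*(6 - 1)) - 2/5)/9)*(-1)**2) = 37*(((-2/((-7*5)) - 2*1/5)/9)*1) = 37*(((-2/(-35) - 2/5)/9)*1) = 37*(((-2*(-1/35) - 2/5)/9)*1) = 37*(((2/35 - 2/5)/9)*1) = 37*(((1/9)*(-12/35))*1) = 37*(-4/105*1) = 37*(-4/105) = -148/105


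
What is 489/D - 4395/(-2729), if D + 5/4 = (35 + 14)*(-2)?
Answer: -3593109/1083413 ≈ -3.3165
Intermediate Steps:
D = -397/4 (D = -5/4 + (35 + 14)*(-2) = -5/4 + 49*(-2) = -5/4 - 98 = -397/4 ≈ -99.250)
489/D - 4395/(-2729) = 489/(-397/4) - 4395/(-2729) = 489*(-4/397) - 4395*(-1/2729) = -1956/397 + 4395/2729 = -3593109/1083413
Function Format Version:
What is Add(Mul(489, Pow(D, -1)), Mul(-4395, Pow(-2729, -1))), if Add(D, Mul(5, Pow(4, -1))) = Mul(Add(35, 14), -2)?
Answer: Rational(-3593109, 1083413) ≈ -3.3165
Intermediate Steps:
D = Rational(-397, 4) (D = Add(Rational(-5, 4), Mul(Add(35, 14), -2)) = Add(Rational(-5, 4), Mul(49, -2)) = Add(Rational(-5, 4), -98) = Rational(-397, 4) ≈ -99.250)
Add(Mul(489, Pow(D, -1)), Mul(-4395, Pow(-2729, -1))) = Add(Mul(489, Pow(Rational(-397, 4), -1)), Mul(-4395, Pow(-2729, -1))) = Add(Mul(489, Rational(-4, 397)), Mul(-4395, Rational(-1, 2729))) = Add(Rational(-1956, 397), Rational(4395, 2729)) = Rational(-3593109, 1083413)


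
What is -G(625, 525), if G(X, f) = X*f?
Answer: -328125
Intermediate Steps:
-G(625, 525) = -625*525 = -1*328125 = -328125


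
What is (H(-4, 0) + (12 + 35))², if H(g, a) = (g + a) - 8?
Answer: 1225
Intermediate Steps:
H(g, a) = -8 + a + g (H(g, a) = (a + g) - 8 = -8 + a + g)
(H(-4, 0) + (12 + 35))² = ((-8 + 0 - 4) + (12 + 35))² = (-12 + 47)² = 35² = 1225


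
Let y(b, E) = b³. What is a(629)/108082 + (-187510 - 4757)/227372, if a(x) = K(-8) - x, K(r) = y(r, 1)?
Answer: -10520016673/12287410252 ≈ -0.85616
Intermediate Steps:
K(r) = r³
a(x) = -512 - x (a(x) = (-8)³ - x = -512 - x)
a(629)/108082 + (-187510 - 4757)/227372 = (-512 - 1*629)/108082 + (-187510 - 4757)/227372 = (-512 - 629)*(1/108082) - 192267*1/227372 = -1141*1/108082 - 192267/227372 = -1141/108082 - 192267/227372 = -10520016673/12287410252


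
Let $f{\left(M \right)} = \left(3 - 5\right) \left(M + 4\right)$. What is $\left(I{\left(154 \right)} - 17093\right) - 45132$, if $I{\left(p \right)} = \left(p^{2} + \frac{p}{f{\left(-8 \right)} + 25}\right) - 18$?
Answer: $- \frac{115567}{3} \approx -38522.0$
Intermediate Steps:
$f{\left(M \right)} = -8 - 2 M$ ($f{\left(M \right)} = - 2 \left(4 + M\right) = -8 - 2 M$)
$I{\left(p \right)} = -18 + p^{2} + \frac{p}{33}$ ($I{\left(p \right)} = \left(p^{2} + \frac{p}{\left(-8 - -16\right) + 25}\right) - 18 = \left(p^{2} + \frac{p}{\left(-8 + 16\right) + 25}\right) - 18 = \left(p^{2} + \frac{p}{8 + 25}\right) - 18 = \left(p^{2} + \frac{p}{33}\right) - 18 = -18 + p^{2} + \frac{p}{33}$)
$\left(I{\left(154 \right)} - 17093\right) - 45132 = \left(\left(-18 + 154^{2} + \frac{1}{33} \cdot 154\right) - 17093\right) - 45132 = \left(\left(-18 + 23716 + \frac{14}{3}\right) - 17093\right) - 45132 = \left(\frac{71108}{3} - 17093\right) - 45132 = \frac{19829}{3} - 45132 = - \frac{115567}{3}$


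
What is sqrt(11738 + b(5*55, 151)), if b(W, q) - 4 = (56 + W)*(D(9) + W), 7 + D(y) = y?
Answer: sqrt(103429) ≈ 321.60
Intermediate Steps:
D(y) = -7 + y
b(W, q) = 4 + (2 + W)*(56 + W) (b(W, q) = 4 + (56 + W)*((-7 + 9) + W) = 4 + (56 + W)*(2 + W) = 4 + (2 + W)*(56 + W))
sqrt(11738 + b(5*55, 151)) = sqrt(11738 + (116 + (5*55)**2 + 58*(5*55))) = sqrt(11738 + (116 + 275**2 + 58*275)) = sqrt(11738 + (116 + 75625 + 15950)) = sqrt(11738 + 91691) = sqrt(103429)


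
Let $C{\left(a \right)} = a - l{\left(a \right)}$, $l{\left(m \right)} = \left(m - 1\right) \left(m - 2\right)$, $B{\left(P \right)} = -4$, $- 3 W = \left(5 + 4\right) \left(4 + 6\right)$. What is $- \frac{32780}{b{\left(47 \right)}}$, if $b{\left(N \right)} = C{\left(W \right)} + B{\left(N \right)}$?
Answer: $\frac{16390}{513} \approx 31.949$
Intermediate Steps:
$W = -30$ ($W = - \frac{\left(5 + 4\right) \left(4 + 6\right)}{3} = - \frac{9 \cdot 10}{3} = \left(- \frac{1}{3}\right) 90 = -30$)
$l{\left(m \right)} = \left(-1 + m\right) \left(-2 + m\right)$
$C{\left(a \right)} = -2 - a^{2} + 4 a$ ($C{\left(a \right)} = a - \left(2 + a^{2} - 3 a\right) = -2 - a^{2} + 4 a$)
$b{\left(N \right)} = -1026$ ($b{\left(N \right)} = \left(-2 - \left(-30\right)^{2} + 4 \left(-30\right)\right) - 4 = \left(-2 - 900 - 120\right) - 4 = -1022 - 4 = -1026$)
$- \frac{32780}{b{\left(47 \right)}} = - \frac{32780}{-1026} = \left(-32780\right) \left(- \frac{1}{1026}\right) = \frac{16390}{513}$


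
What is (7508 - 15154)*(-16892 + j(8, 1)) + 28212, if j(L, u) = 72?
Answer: 128633932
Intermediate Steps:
(7508 - 15154)*(-16892 + j(8, 1)) + 28212 = (7508 - 15154)*(-16892 + 72) + 28212 = -7646*(-16820) + 28212 = 128605720 + 28212 = 128633932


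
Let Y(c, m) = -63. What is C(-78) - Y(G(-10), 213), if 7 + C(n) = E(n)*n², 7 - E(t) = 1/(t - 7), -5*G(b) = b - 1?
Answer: 3630824/85 ≈ 42716.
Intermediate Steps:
G(b) = ⅕ - b/5 (G(b) = -(b - 1)/5 = -(-1 + b)/5 = ⅕ - b/5)
E(t) = 7 - 1/(-7 + t) (E(t) = 7 - 1/(t - 7) = 7 - 1/(-7 + t))
C(n) = -7 + n²*(-50 + 7*n)/(-7 + n) (C(n) = -7 + ((-50 + 7*n)/(-7 + n))*n² = -7 + n²*(-50 + 7*n)/(-7 + n))
C(-78) - Y(G(-10), 213) = (49 - 7*(-78) + (-78)²*(-50 + 7*(-78)))/(-7 - 78) - 1*(-63) = (49 + 546 + 6084*(-50 - 546))/(-85) + 63 = -(49 + 546 + 6084*(-596))/85 + 63 = -(49 + 546 - 3626064)/85 + 63 = -1/85*(-3625469) + 63 = 3625469/85 + 63 = 3630824/85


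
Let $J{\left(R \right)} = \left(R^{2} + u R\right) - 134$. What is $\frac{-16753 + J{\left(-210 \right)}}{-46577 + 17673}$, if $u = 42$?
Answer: $- \frac{18393}{28904} \approx -0.63635$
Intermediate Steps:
$J{\left(R \right)} = -134 + R^{2} + 42 R$ ($J{\left(R \right)} = \left(R^{2} + 42 R\right) - 134 = -134 + R^{2} + 42 R$)
$\frac{-16753 + J{\left(-210 \right)}}{-46577 + 17673} = \frac{-16753 + \left(-134 + \left(-210\right)^{2} + 42 \left(-210\right)\right)}{-46577 + 17673} = \frac{-16753 - -35146}{-28904} = \left(-16753 + 35146\right) \left(- \frac{1}{28904}\right) = 18393 \left(- \frac{1}{28904}\right) = - \frac{18393}{28904}$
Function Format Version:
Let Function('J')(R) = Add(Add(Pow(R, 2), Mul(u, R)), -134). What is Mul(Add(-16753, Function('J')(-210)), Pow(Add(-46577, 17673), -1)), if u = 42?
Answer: Rational(-18393, 28904) ≈ -0.63635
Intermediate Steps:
Function('J')(R) = Add(-134, Pow(R, 2), Mul(42, R)) (Function('J')(R) = Add(Add(Pow(R, 2), Mul(42, R)), -134) = Add(-134, Pow(R, 2), Mul(42, R)))
Mul(Add(-16753, Function('J')(-210)), Pow(Add(-46577, 17673), -1)) = Mul(Add(-16753, Add(-134, Pow(-210, 2), Mul(42, -210))), Pow(Add(-46577, 17673), -1)) = Mul(Add(-16753, Add(-134, 44100, -8820)), Pow(-28904, -1)) = Mul(Add(-16753, 35146), Rational(-1, 28904)) = Mul(18393, Rational(-1, 28904)) = Rational(-18393, 28904)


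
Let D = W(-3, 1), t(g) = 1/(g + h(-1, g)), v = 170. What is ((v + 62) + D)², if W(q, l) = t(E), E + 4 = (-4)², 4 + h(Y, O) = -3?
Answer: 1347921/25 ≈ 53917.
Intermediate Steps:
h(Y, O) = -7 (h(Y, O) = -4 - 3 = -7)
E = 12 (E = -4 + (-4)² = -4 + 16 = 12)
t(g) = 1/(-7 + g) (t(g) = 1/(g - 7) = 1/(-7 + g))
W(q, l) = ⅕ (W(q, l) = 1/(-7 + 12) = 1/5 = ⅕)
D = ⅕ ≈ 0.20000
((v + 62) + D)² = ((170 + 62) + ⅕)² = (232 + ⅕)² = (1161/5)² = 1347921/25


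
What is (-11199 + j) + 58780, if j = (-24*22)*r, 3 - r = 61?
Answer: 78205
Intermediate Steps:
r = -58 (r = 3 - 1*61 = 3 - 61 = -58)
j = 30624 (j = -24*22*(-58) = -528*(-58) = 30624)
(-11199 + j) + 58780 = (-11199 + 30624) + 58780 = 19425 + 58780 = 78205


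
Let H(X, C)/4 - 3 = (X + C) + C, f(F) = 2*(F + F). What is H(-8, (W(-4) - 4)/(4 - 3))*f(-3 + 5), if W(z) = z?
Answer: -672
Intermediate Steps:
f(F) = 4*F (f(F) = 2*(2*F) = 4*F)
H(X, C) = 12 + 4*X + 8*C (H(X, C) = 12 + 4*((X + C) + C) = 12 + 4*((C + X) + C) = 12 + 4*(X + 2*C) = 12 + (4*X + 8*C) = 12 + 4*X + 8*C)
H(-8, (W(-4) - 4)/(4 - 3))*f(-3 + 5) = (12 + 4*(-8) + 8*((-4 - 4)/(4 - 3)))*(4*(-3 + 5)) = (12 - 32 + 8*(-8/1))*(4*2) = (12 - 32 + 8*(-8*1))*8 = (12 - 32 + 8*(-8))*8 = (12 - 32 - 64)*8 = -84*8 = -672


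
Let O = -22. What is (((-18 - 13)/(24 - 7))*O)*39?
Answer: 26598/17 ≈ 1564.6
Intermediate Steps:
(((-18 - 13)/(24 - 7))*O)*39 = (((-18 - 13)/(24 - 7))*(-22))*39 = (-31/17*(-22))*39 = (-31*1/17*(-22))*39 = -31/17*(-22)*39 = (682/17)*39 = 26598/17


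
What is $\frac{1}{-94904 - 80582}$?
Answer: $- \frac{1}{175486} \approx -5.6985 \cdot 10^{-6}$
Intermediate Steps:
$\frac{1}{-94904 - 80582} = \frac{1}{-175486} = - \frac{1}{175486}$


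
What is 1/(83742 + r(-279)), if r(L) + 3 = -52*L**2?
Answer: -1/3963993 ≈ -2.5227e-7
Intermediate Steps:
r(L) = -3 - 52*L**2
1/(83742 + r(-279)) = 1/(83742 + (-3 - 52*(-279)**2)) = 1/(83742 + (-3 - 52*77841)) = 1/(83742 + (-3 - 4047732)) = 1/(83742 - 4047735) = 1/(-3963993) = -1/3963993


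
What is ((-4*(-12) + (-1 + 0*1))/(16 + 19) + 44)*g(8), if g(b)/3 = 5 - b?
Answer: -14283/35 ≈ -408.09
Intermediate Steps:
g(b) = 15 - 3*b (g(b) = 3*(5 - b) = 15 - 3*b)
((-4*(-12) + (-1 + 0*1))/(16 + 19) + 44)*g(8) = ((-4*(-12) + (-1 + 0*1))/(16 + 19) + 44)*(15 - 3*8) = ((48 + (-1 + 0))/35 + 44)*(15 - 24) = ((48 - 1)*(1/35) + 44)*(-9) = (47*(1/35) + 44)*(-9) = (47/35 + 44)*(-9) = (1587/35)*(-9) = -14283/35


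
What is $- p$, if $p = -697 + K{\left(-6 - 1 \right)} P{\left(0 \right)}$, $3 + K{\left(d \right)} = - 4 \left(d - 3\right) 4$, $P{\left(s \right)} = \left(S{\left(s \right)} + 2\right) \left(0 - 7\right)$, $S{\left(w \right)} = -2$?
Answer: $697$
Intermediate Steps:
$P{\left(s \right)} = 0$ ($P{\left(s \right)} = \left(-2 + 2\right) \left(0 - 7\right) = 0 \left(-7\right) = 0$)
$K{\left(d \right)} = 45 - 16 d$ ($K{\left(d \right)} = -3 + - 4 \left(d - 3\right) 4 = -3 + - 4 \left(-3 + d\right) 4 = -3 + \left(12 - 4 d\right) 4 = -3 - \left(-48 + 16 d\right) = 45 - 16 d$)
$p = -697$ ($p = -697 + \left(45 - 16 \left(-6 - 1\right)\right) 0 = -697 + \left(45 - -112\right) 0 = -697 + \left(45 + 112\right) 0 = -697 + 157 \cdot 0 = -697 + 0 = -697$)
$- p = \left(-1\right) \left(-697\right) = 697$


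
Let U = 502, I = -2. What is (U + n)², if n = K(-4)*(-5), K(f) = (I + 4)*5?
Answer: 204304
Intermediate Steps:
K(f) = 10 (K(f) = (-2 + 4)*5 = 2*5 = 10)
n = -50 (n = 10*(-5) = -50)
(U + n)² = (502 - 50)² = 452² = 204304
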